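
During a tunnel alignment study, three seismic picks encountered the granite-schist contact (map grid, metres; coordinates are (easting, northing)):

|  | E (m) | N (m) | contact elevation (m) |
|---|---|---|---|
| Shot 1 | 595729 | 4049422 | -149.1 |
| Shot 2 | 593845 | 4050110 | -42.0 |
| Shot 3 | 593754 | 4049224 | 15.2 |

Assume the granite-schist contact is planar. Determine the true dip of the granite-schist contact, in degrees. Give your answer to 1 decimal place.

5.5°

Let the plane be z = a·E + b·N + c.
Shot 2−Shot 1: −1884a + 688b = 107.1;  Shot 3−Shot 1: −1975a − 198b = 164.3.
Solving gives a = −0.07752, b = −0.05660.
Gradient magnitude |∇z| = √(a² + b²) = √(0.00601 + 0.00320) = 0.09598.
True dip = arctan(0.09598) = 5.5°, dipping toward NE (azimuth ≈ 054°).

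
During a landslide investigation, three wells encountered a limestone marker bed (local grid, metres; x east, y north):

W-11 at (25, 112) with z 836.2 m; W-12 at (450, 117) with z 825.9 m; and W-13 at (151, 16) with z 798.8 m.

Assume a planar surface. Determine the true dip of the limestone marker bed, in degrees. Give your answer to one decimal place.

19.5°

Two edge vectors: W-11→W-12 = (425, 5, -10.3), W-11→W-13 = (126, -96, -37.4).
Normal n = (W-11→W-12) × (W-11→W-13) = (-1175.8, 14597.2, -41430).
So ∂z/∂x = −n_x/n_z = −0.02838 and ∂z/∂y = −n_y/n_z = 0.35233.
Gradient magnitude |∇z| = √(a² + b²) = √(0.00081 + 0.12414) = 0.35348.
True dip = arctan(0.35348) = 19.5°, dipping toward S (azimuth ≈ 175°).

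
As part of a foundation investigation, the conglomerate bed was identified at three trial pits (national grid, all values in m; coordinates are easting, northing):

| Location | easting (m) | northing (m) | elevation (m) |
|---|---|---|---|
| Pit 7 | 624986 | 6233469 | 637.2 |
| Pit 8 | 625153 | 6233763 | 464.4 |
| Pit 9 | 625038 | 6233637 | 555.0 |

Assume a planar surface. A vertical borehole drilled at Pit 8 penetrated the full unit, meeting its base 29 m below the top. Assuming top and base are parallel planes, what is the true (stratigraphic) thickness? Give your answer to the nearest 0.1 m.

Two edge vectors: Pit 7→Pit 8 = (167, 294, -172.8), Pit 7→Pit 9 = (52, 168, -82.2).
Normal n = (Pit 7→Pit 8) × (Pit 7→Pit 9) = (4863.6, 4741.8, 12768).
So ∂z/∂easting = −n_x/n_z = −0.38092 and ∂z/∂northing = −n_y/n_z = −0.37138.
|∇z| = √(a²+b²) = 0.53200, so dip δ = arctan(0.53200) = 28.01°.
True thickness = vertical thickness × cos δ = 29 × cos 28.01° = 25.6 m.

25.6 m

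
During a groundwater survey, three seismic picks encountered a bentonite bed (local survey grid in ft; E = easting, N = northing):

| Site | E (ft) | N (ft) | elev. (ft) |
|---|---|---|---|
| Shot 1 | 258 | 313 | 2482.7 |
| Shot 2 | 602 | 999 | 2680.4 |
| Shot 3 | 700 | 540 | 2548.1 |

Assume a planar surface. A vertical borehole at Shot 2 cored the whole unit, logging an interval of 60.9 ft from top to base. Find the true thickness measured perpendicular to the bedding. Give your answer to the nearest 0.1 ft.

Two edge vectors: Shot 1→Shot 2 = (344, 686, 197.7), Shot 1→Shot 3 = (442, 227, 65.4).
Normal n = (Shot 1→Shot 2) × (Shot 1→Shot 3) = (-13.5, 64885.8, -225124).
So ∂z/∂E = −n_x/n_z = −0.00006 and ∂z/∂N = −n_y/n_z = 0.28822.
|∇z| = √(a²+b²) = 0.28822, so dip δ = arctan(0.28822) = 16.08°.
True thickness = vertical thickness × cos δ = 60.9 × cos 16.08° = 58.5 ft.

58.5 ft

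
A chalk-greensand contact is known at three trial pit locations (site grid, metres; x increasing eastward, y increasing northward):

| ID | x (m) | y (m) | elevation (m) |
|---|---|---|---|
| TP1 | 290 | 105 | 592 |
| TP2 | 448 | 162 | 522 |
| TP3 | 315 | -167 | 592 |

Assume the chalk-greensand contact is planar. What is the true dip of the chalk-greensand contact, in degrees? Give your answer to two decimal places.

23.30°

Two edge vectors: TP1→TP2 = (158, 57, -70), TP1→TP3 = (25, -272, 0).
Normal n = (TP1→TP2) × (TP1→TP3) = (-19040, -1750, -44401).
So ∂z/∂x = −n_x/n_z = −0.42882 and ∂z/∂y = −n_y/n_z = −0.03941.
Gradient magnitude |∇z| = √(a² + b²) = √(0.18389 + 0.00155) = 0.43063.
True dip = arctan(0.43063) = 23.30°, dipping toward E (azimuth ≈ 085°).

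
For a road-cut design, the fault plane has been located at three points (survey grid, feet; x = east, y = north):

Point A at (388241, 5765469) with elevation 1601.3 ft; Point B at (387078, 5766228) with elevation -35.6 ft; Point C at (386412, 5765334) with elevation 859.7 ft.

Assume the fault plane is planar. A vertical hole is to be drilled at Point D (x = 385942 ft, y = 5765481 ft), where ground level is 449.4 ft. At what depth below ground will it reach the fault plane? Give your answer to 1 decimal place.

Two edge vectors: Point A→Point B = (-1163, 759, -1636.9), Point A→Point C = (-1829, -135, -741.6).
Normal n = (Point A→Point B) × (Point A→Point C) = (-783855.9, 2131409.3, 1545216).
So ∂z/∂x = −n_x/n_z = 0.507279177 and ∂z/∂y = −n_y/n_z = −1.379360102.
Intercept c from Point A: 1601.3 − 196946.57 + 7952657.91 = 7757312.64.
At (385942, 5765481): z_contact = 195780.34 − 7952674.46 + 7757312.64 = 418.51 ft.
Depth below ground = 449.4 − 418.51 = 30.9 ft.

30.9 ft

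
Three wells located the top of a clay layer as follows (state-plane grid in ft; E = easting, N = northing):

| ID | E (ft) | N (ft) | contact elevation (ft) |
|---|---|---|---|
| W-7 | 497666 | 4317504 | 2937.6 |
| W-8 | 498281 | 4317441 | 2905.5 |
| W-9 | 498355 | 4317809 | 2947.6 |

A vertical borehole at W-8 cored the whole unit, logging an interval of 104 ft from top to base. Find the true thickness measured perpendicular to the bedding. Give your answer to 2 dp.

103.15 ft

Let the plane be z = a·E + b·N + c.
W-8−W-7: 615a − 63b = −32.1;  W-9−W-7: 689a + 305b = 10.
Solving gives a = −0.03966, b = 0.12238.
|∇z| = √(a²+b²) = 0.12864, so dip δ = arctan(0.12864) = 7.33°.
True thickness = vertical thickness × cos δ = 104 × cos 7.33° = 103.15 ft.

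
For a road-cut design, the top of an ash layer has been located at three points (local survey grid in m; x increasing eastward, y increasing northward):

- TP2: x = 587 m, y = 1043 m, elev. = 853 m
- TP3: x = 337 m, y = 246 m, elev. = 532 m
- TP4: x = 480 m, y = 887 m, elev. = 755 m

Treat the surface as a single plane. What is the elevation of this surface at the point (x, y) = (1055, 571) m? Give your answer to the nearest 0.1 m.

1036.0 m

Let the plane be z = a·x + b·y + c.
TP3−TP2: −250a − 797b = −321;  TP4−TP2: −107a − 156b = −98.
Solving gives a = 0.605674, b = 0.212775.
Then c = 853 − a·587 − b·1043 = 275.55.
At (1055, 571): z = 639.0 + 121.5 + 275.55 = 1036.0 m.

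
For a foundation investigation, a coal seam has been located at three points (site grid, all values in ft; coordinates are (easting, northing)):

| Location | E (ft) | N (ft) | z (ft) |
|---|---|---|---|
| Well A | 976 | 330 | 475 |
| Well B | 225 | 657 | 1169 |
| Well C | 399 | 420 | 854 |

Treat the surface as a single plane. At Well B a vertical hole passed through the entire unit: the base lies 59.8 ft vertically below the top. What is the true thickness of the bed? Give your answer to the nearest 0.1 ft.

40.6 ft

Two edge vectors: Well A→Well B = (-751, 327, 694), Well A→Well C = (-577, 90, 379).
Normal n = (Well A→Well B) × (Well A→Well C) = (61473, -115809, 121089).
So ∂z/∂E = −n_x/n_z = −0.50767 and ∂z/∂N = −n_y/n_z = 0.95640.
|∇z| = √(a²+b²) = 1.08278, so dip δ = arctan(1.08278) = 47.28°.
True thickness = vertical thickness × cos δ = 59.8 × cos 47.28° = 40.6 ft.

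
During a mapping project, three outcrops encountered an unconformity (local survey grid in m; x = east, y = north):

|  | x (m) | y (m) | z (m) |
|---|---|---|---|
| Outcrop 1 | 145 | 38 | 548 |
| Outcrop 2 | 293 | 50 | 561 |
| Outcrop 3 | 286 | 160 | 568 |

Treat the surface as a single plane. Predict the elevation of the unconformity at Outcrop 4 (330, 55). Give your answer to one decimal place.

564.4 m

Let the plane be z = a·x + b·y + c.
Outcrop 2−Outcrop 1: 148a + 12b = 13;  Outcrop 3−Outcrop 1: 141a + 122b = 20.
Solving gives a = 0.08225, b = 0.06887.
Then c = 548 − a·145 − b·38 = 533.46.
At (330, 55): z = 27.1 + 3.8 + 533.46 = 564.4 m.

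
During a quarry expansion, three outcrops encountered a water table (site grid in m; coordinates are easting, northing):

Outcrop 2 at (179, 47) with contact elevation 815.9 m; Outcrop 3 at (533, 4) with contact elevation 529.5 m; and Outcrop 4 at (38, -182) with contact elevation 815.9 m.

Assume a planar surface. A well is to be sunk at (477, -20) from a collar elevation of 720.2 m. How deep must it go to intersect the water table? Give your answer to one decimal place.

Two edge vectors: Outcrop 2→Outcrop 3 = (354, -43, -286.4), Outcrop 2→Outcrop 4 = (-141, -229, 0).
Normal n = (Outcrop 2→Outcrop 3) × (Outcrop 2→Outcrop 4) = (-65585.6, 40382.4, -87129).
So ∂z/∂easting = −n_x/n_z = −0.75274 and ∂z/∂northing = −n_y/n_z = 0.46348.
Intercept c from Outcrop 2: 815.9 + 134.74 − 21.78 = 928.86.
At (477, -20): z_contact = −359.06 − 9.27 + 928.86 = 560.53 m.
Depth below ground = 720.2 − 560.53 = 159.7 m.

159.7 m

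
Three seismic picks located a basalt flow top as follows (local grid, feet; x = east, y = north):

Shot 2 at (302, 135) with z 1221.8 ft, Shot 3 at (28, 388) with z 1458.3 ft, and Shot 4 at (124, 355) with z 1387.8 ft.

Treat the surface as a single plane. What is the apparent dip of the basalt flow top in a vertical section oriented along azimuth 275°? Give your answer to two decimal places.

34.01°

Two edge vectors: Shot 2→Shot 3 = (-274, 253, 236.5), Shot 2→Shot 4 = (-178, 220, 166).
Normal n = (Shot 2→Shot 3) × (Shot 2→Shot 4) = (-10032, 3387, -15246).
So ∂z/∂x = −n_x/n_z = −0.65801 and ∂z/∂y = −n_y/n_z = 0.22216.
Unit vector along 275° is (sin 275°, cos 275°) = (-0.9962, 0.0872).
Slope in that direction = a·(-0.9962) + b·(0.0872) = 0.67487.
Apparent dip = arctan|0.67487| = 34.01° (true dip is 34.8°, so apparent ≤ true as expected).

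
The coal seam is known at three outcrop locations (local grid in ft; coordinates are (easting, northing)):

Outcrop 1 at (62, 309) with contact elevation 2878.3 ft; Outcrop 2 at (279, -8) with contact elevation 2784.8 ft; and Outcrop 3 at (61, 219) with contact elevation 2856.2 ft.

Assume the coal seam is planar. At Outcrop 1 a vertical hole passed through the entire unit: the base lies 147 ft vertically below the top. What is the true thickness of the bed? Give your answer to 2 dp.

Let the plane be z = a·E + b·N + c.
Outcrop 2−Outcrop 1: 217a − 317b = −93.5;  Outcrop 3−Outcrop 1: −1a − 90b = −22.1.
Solving gives a = −0.07101, b = 0.24634.
|∇z| = √(a²+b²) = 0.25637, so dip δ = arctan(0.25637) = 14.38°.
True thickness = vertical thickness × cos δ = 147 × cos 14.38° = 142.39 ft.

142.39 ft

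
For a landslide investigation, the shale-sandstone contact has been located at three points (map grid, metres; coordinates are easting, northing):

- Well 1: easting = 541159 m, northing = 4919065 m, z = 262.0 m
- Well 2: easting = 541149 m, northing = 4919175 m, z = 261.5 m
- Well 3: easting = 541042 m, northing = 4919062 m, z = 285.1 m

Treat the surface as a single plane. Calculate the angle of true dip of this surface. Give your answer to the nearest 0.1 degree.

11.2°

Let the plane be z = a·easting + b·northing + c.
Well 2−Well 1: −10a + 110b = −0.5;  Well 3−Well 1: −117a − 3b = 23.1.
Solving gives a = −0.19686, b = −0.02244.
Gradient magnitude |∇z| = √(a² + b²) = √(0.03875 + 0.00050) = 0.19814.
True dip = arctan(0.19814) = 11.2°, dipping toward E (azimuth ≈ 083°).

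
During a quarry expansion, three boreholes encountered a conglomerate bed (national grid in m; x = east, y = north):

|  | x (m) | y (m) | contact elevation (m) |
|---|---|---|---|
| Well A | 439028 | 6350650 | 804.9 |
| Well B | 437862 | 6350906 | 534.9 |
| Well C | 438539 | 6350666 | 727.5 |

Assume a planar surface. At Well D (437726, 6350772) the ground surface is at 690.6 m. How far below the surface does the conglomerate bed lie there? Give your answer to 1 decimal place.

Two edge vectors: Well A→Well B = (-1166, 256, -270), Well A→Well C = (-489, 16, -77.4).
Normal n = (Well A→Well B) × (Well A→Well C) = (-15494.4, 41781.6, 106528).
So ∂z/∂x = −n_x/n_z = 0.145449084 and ∂z/∂y = −n_y/n_z = −0.392212376.
Intercept c from Well A: 804.9 − 63856.22 + 2490803.53 = 2427752.21.
At (437726, 6350772): z_contact = 63666.85 − 2490851.38 + 2427752.21 = 567.68 m.
Depth below ground = 690.6 − 567.68 = 122.9 m.

122.9 m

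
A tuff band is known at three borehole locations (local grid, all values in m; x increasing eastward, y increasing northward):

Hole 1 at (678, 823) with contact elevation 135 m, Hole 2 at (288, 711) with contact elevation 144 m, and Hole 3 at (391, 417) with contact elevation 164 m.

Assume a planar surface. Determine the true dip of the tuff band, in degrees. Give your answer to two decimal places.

3.96°

Let the plane be z = a·x + b·y + c.
Hole 2−Hole 1: −390a − 112b = 9;  Hole 3−Hole 1: −287a − 406b = 29.
Solving gives a = −0.00322, b = −0.06915.
Gradient magnitude |∇z| = √(a² + b²) = √(0.00001 + 0.00478) = 0.06923.
True dip = arctan(0.06923) = 3.96°, dipping toward N (azimuth ≈ 003°).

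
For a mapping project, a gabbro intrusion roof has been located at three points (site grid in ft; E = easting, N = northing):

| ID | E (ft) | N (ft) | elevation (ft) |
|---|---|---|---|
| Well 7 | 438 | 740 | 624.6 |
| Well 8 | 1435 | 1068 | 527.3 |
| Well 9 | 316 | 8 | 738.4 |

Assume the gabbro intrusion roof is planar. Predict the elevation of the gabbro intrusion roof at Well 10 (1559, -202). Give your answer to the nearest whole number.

Two edge vectors: Well 7→Well 8 = (997, 328, -97.3), Well 7→Well 9 = (-122, -732, 113.8).
Normal n = (Well 7→Well 8) × (Well 7→Well 9) = (-33897.2, -101588, -689788).
So ∂z/∂E = −n_x/n_z = −0.04914 and ∂z/∂N = −n_y/n_z = −0.14727.
Intercept c from Well 7: 624.6 + 21.52 + 108.98 = 755.11.
At (1559, -202): z = −76.6 + 29.7 + 755.11 = 708.2 ft.

708 ft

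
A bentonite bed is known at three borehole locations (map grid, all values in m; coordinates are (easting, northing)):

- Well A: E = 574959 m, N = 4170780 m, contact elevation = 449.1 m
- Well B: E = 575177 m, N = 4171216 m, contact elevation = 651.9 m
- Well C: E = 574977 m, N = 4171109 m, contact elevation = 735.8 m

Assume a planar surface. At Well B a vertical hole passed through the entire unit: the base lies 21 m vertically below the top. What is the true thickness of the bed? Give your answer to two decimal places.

Let the plane be z = a·E + b·N + c.
Well B−Well A: 218a + 436b = 202.8;  Well C−Well A: 18a + 329b = 286.7.
Solving gives a = −0.91242, b = 0.92135.
|∇z| = √(a²+b²) = 1.29669, so dip δ = arctan(1.29669) = 52.36°.
True thickness = vertical thickness × cos δ = 21 × cos 52.36° = 12.82 m.

12.82 m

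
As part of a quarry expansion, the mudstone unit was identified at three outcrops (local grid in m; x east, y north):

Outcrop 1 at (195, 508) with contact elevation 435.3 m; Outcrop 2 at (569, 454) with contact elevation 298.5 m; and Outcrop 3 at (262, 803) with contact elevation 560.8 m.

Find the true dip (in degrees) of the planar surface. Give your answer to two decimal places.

29.85°

Two edge vectors: Outcrop 1→Outcrop 2 = (374, -54, -136.8), Outcrop 1→Outcrop 3 = (67, 295, 125.5).
Normal n = (Outcrop 1→Outcrop 2) × (Outcrop 1→Outcrop 3) = (33579, -56102.6, 113948).
So ∂z/∂x = −n_x/n_z = −0.29469 and ∂z/∂y = −n_y/n_z = 0.49235.
Gradient magnitude |∇z| = √(a² + b²) = √(0.08684 + 0.24241) = 0.57380.
True dip = arctan(0.57380) = 29.85°, dipping toward SSE (azimuth ≈ 149°).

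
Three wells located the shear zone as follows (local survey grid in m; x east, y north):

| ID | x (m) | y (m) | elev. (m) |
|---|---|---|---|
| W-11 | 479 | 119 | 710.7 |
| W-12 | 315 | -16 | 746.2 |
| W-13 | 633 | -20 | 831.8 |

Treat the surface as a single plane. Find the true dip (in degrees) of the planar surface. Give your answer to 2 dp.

Two edge vectors: W-11→W-12 = (-164, -135, 35.5), W-11→W-13 = (154, -139, 121.1).
Normal n = (W-11→W-12) × (W-11→W-13) = (-11414, 25327.4, 43586).
So ∂z/∂x = −n_x/n_z = 0.26187 and ∂z/∂y = −n_y/n_z = −0.58109.
Gradient magnitude |∇z| = √(a² + b²) = √(0.06858 + 0.33767) = 0.63737.
True dip = arctan(0.63737) = 32.51°, dipping toward NNW (azimuth ≈ 336°).

32.51°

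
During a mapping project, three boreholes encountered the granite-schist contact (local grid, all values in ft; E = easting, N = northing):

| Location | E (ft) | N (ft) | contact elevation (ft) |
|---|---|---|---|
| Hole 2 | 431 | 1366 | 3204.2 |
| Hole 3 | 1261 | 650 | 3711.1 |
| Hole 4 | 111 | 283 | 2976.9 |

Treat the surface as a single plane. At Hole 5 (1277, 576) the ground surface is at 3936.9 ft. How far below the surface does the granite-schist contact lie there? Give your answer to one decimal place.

Let the plane be z = a·E + b·N + c.
Hole 3−Hole 2: 830a − 716b = 506.9;  Hole 4−Hole 2: −320a − 1083b = −227.3.
Solving gives a = 0.630951, b = 0.023449.
Then c = 3204.2 − a·431 − b·1366 = 2900.23.
At (1277, 576): z_contact = 805.72 + 13.51 + 2900.23 = 3719.46 ft.
Depth below ground = 3936.9 − 3719.46 = 217.4 ft.

217.4 ft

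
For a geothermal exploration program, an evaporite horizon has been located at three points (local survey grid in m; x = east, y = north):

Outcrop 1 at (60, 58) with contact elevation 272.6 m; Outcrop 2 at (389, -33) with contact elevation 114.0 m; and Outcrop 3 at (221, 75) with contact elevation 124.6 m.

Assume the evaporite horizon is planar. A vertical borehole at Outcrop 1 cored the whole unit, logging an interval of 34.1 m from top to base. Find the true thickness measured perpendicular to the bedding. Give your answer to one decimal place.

Let the plane be z = a·x + b·y + c.
Outcrop 2−Outcrop 1: 329a − 91b = −158.6;  Outcrop 3−Outcrop 1: 161a + 17b = −148.
Solving gives a = −0.79847, b = −1.14391.
|∇z| = √(a²+b²) = 1.39502, so dip δ = arctan(1.39502) = 54.37°.
True thickness = vertical thickness × cos δ = 34.1 × cos 54.37° = 19.9 m.

19.9 m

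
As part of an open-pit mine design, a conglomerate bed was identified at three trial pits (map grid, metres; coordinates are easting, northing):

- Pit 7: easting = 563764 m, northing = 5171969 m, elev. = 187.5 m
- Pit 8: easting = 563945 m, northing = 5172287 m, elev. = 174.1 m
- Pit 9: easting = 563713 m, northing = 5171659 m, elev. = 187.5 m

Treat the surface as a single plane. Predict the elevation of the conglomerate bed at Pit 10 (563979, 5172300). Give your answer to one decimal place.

Let the plane be z = a·easting + b·northing + c.
Pit 8−Pit 7: 181a + 318b = −13.4;  Pit 9−Pit 7: −51a − 310b = 0.
Solving gives a = −0.104131154, b = 0.017131254.
Then c = 187.5 − a·563764 − b·5171969 = −29709.42.
At (563979, 5172300): z = −58727.8 + 88608.0 − 29709.42 = 170.8 m.

170.8 m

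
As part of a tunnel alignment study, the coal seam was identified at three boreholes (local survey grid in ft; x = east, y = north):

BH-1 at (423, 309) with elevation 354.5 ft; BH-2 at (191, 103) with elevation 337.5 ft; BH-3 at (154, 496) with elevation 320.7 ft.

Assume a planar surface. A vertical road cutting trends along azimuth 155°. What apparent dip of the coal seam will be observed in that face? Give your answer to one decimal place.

Let the plane be z = a·x + b·y + c.
BH-2−BH-1: −232a − 206b = −17;  BH-3−BH-1: −269a + 187b = −33.8.
Solving gives a = 0.10265, b = −0.03308.
Unit vector along 155° is (sin 155°, cos 155°) = (0.4226, -0.9063).
Slope in that direction = a·(0.4226) + b·(-0.9063) = 0.07337.
Apparent dip = arctan|0.07337| = 4.2° (true dip is 6.2°, so apparent ≤ true as expected).

4.2°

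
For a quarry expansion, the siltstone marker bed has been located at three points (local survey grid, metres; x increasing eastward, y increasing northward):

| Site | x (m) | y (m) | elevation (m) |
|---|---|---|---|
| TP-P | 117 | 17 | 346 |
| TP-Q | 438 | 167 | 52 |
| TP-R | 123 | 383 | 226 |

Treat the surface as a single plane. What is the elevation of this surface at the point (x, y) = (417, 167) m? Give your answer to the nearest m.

Let the plane be z = a·x + b·y + c.
TP-Q−TP-P: 321a + 150b = −294;  TP-R−TP-P: 6a + 366b = −120.
Solving gives a = −0.76857, b = −0.31527.
Then c = 346 − a·117 − b·17 = 441.28.
At (417, 167): z = −320.5 − 52.6 + 441.28 = 68.1 m.

68 m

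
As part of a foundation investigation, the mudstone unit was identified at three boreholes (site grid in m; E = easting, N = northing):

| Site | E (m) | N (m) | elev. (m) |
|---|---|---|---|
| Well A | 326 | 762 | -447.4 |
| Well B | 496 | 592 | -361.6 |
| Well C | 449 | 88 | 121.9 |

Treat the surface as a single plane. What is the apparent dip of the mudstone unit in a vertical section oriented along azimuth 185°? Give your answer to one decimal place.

Two edge vectors: Well A→Well B = (170, -170, 85.8), Well A→Well C = (123, -674, 569.3).
Normal n = (Well A→Well B) × (Well A→Well C) = (-38951.8, -86227.6, -93670).
So ∂z/∂E = −n_x/n_z = −0.41584 and ∂z/∂N = −n_y/n_z = −0.92055.
Unit vector along 185° is (sin 185°, cos 185°) = (-0.0872, -0.9962).
Slope in that direction = a·(-0.0872) + b·(-0.9962) = 0.95329.
Apparent dip = arctan|0.95329| = 43.6° (true dip is 45.3°, so apparent ≤ true as expected).

43.6°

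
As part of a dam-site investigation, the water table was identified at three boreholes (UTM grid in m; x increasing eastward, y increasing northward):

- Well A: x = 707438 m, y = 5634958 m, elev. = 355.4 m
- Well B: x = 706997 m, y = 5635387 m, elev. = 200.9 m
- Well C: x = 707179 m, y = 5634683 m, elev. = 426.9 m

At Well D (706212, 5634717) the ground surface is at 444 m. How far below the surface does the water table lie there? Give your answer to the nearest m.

Let the plane be z = a·x + b·y + c.
Well B−Well A: −441a + 429b = −154.5;  Well C−Well A: −259a − 275b = 71.5.
Solving gives a = 0.05083783, b = −0.30787999.
Then c = 355.4 − a·707438 − b·5634958 = 1699281.62.
At (706212, 5634717): z_contact = 35902.3 − 1734816.6 + 1699281.62 = 367.3 m.
Depth below ground = 444 − 367.3 = 77 m.

77 m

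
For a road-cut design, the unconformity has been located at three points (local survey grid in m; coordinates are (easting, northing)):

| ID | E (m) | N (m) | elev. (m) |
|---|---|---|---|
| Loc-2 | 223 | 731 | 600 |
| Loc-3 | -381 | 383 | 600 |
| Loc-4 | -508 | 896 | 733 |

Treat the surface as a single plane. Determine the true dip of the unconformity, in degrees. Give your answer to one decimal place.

Let the plane be z = a·E + b·N + c.
Loc-3−Loc-2: −604a − 348b = 0;  Loc-4−Loc-2: −731a + 165b = 133.
Solving gives a = −0.13073, b = 0.22690.
Gradient magnitude |∇z| = √(a² + b²) = √(0.01709 + 0.05148) = 0.26186.
True dip = arctan(0.26186) = 14.7°, dipping toward SSE (azimuth ≈ 150°).

14.7°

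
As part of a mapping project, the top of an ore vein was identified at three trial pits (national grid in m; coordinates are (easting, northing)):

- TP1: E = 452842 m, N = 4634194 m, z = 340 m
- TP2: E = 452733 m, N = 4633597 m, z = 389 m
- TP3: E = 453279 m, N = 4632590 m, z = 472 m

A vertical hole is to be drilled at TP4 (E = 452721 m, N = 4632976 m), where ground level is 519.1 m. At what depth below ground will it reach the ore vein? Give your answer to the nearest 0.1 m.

79.1 m

Two edge vectors: TP1→TP2 = (-109, -597, 49), TP1→TP3 = (437, -1604, 132).
Normal n = (TP1→TP2) × (TP1→TP3) = (-208, 35801, 435725).
So ∂z/∂E = −n_x/n_z = 0.000477365 and ∂z/∂N = −n_y/n_z = −0.082164209.
Intercept c from TP1: 340 − 216.17 + 380764.88 = 380888.71.
At (452721, 4632976): z_contact = 216.11 − 380664.81 + 380888.71 = 440.02 m.
Depth below ground = 519.1 − 440.02 = 79.1 m.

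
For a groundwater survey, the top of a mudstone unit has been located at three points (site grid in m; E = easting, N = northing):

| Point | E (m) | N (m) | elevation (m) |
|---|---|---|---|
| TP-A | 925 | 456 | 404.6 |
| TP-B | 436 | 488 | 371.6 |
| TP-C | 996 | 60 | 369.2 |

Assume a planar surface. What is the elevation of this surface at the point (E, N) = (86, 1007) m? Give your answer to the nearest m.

399 m

Two edge vectors: TP-A→TP-B = (-489, 32, -33), TP-A→TP-C = (71, -396, -35.4).
Normal n = (TP-A→TP-B) × (TP-A→TP-C) = (-14200.8, -19653.6, 191372).
So ∂z/∂E = −n_x/n_z = 0.07421 and ∂z/∂N = −n_y/n_z = 0.10270.
Intercept c from TP-A: 404.6 − 68.64 − 46.83 = 289.13.
At (86, 1007): z = 6.4 + 103.4 + 289.13 = 398.9 m.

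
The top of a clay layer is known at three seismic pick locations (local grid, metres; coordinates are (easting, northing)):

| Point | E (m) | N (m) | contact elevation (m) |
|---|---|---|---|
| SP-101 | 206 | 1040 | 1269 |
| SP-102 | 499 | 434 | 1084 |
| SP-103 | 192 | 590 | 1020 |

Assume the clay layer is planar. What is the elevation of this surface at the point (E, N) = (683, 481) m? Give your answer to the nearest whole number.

1198 m

Two edge vectors: SP-101→SP-102 = (293, -606, -185), SP-101→SP-103 = (-14, -450, -249).
Normal n = (SP-101→SP-102) × (SP-101→SP-103) = (67644, 75547, -140334).
So ∂z/∂E = −n_x/n_z = 0.48202 and ∂z/∂N = −n_y/n_z = 0.53834.
Intercept c from SP-101: 1269 − 99.30 − 559.87 = 609.83.
At (683, 481): z = 329.2 + 258.9 + 609.83 = 1198.0 m.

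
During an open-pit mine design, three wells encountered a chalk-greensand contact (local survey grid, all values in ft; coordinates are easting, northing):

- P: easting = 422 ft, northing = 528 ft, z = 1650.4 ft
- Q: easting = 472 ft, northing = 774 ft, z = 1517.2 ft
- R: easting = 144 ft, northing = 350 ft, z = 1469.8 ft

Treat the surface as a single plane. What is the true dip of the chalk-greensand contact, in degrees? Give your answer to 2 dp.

Two edge vectors: P→Q = (50, 246, -133.2), P→R = (-278, -178, -180.6).
Normal n = (P→Q) × (P→R) = (-68137.2, 46059.6, 59488).
So ∂z/∂easting = −n_x/n_z = 1.14539 and ∂z/∂northing = −n_y/n_z = −0.77427.
Gradient magnitude |∇z| = √(a² + b²) = √(1.31193 + 0.59949) = 1.38254.
True dip = arctan(1.38254) = 54.12°, dipping toward NW (azimuth ≈ 304°).

54.12°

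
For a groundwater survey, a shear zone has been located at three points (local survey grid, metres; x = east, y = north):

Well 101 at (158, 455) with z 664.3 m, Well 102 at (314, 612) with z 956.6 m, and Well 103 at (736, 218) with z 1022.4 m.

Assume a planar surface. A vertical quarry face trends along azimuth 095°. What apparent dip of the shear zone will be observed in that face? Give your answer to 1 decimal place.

42.0°

Let the plane be z = a·x + b·y + c.
Well 102−Well 101: 156a + 157b = 292.3;  Well 103−Well 101: 578a − 237b = 358.1.
Solving gives a = 0.98261, b = 0.88543.
Unit vector along 095° is (sin 95°, cos 95°) = (0.9962, -0.0872).
Slope in that direction = a·(0.9962) + b·(-0.0872) = 0.90170.
Apparent dip = arctan|0.90170| = 42.0° (true dip is 52.9°, so apparent ≤ true as expected).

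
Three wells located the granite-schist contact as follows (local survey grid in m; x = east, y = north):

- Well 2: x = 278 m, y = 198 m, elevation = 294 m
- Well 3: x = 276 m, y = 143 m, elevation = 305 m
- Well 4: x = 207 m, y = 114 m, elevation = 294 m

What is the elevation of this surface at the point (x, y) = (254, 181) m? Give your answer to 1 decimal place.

291.6 m

Two edge vectors: Well 2→Well 3 = (-2, -55, 11), Well 2→Well 4 = (-71, -84, 0).
Normal n = (Well 2→Well 3) × (Well 2→Well 4) = (924, -781, -3737).
So ∂z/∂x = −n_x/n_z = 0.24726 and ∂z/∂y = −n_y/n_z = −0.20899.
Intercept c from Well 2: 294 − 68.74 + 41.38 = 266.64.
At (254, 181): z = 62.8 − 37.8 + 266.64 = 291.6 m.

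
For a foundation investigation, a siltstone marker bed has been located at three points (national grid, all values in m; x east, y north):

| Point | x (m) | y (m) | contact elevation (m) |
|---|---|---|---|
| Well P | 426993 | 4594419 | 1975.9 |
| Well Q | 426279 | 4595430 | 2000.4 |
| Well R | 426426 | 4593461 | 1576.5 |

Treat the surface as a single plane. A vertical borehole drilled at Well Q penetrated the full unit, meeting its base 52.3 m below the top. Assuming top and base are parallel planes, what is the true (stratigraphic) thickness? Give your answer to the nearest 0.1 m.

Two edge vectors: Well P→Well Q = (-714, 1011, 24.5), Well P→Well R = (-567, -958, -399.4).
Normal n = (Well P→Well Q) × (Well P→Well R) = (-380322.4, -299063.1, 1257249).
So ∂z/∂x = −n_x/n_z = 0.30250 and ∂z/∂y = −n_y/n_z = 0.23787.
|∇z| = √(a²+b²) = 0.38483, so dip δ = arctan(0.38483) = 21.05°.
True thickness = vertical thickness × cos δ = 52.3 × cos 21.05° = 48.8 m.

48.8 m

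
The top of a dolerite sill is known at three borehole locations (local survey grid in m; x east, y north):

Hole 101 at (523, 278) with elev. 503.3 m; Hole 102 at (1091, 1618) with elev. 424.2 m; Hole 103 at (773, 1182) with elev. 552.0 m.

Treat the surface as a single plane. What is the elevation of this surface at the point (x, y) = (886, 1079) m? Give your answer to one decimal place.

Let the plane be z = a·x + b·y + c.
Hole 102−Hole 101: 568a + 1340b = −79.1;  Hole 103−Hole 101: 250a + 904b = 48.7.
Solving gives a = −0.766307, b = 0.265793.
Then c = 503.3 − a·523 − b·278 = 830.19.
At (886, 1079): z = −678.9 + 286.8 + 830.19 = 438.0 m.

438.0 m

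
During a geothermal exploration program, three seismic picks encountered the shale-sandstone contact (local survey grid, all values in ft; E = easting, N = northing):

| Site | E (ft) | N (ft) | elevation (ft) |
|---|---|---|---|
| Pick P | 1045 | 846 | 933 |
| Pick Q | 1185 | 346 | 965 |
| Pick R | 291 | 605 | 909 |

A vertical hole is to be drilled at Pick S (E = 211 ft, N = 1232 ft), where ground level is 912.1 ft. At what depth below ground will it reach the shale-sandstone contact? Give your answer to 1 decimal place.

38.6 ft

Two edge vectors: Pick P→Pick Q = (140, -500, 32), Pick P→Pick R = (-754, -241, -24).
Normal n = (Pick P→Pick Q) × (Pick P→Pick R) = (19712, -20768, -410740).
So ∂z/∂E = −n_x/n_z = 0.047991 and ∂z/∂N = −n_y/n_z = −0.050562.
Intercept c from Pick P: 933 − 50.15 + 42.78 = 925.62.
At (211, 1232): z_contact = 10.13 − 62.29 + 925.62 = 873.46 ft.
Depth below ground = 912.1 − 873.46 = 38.6 ft.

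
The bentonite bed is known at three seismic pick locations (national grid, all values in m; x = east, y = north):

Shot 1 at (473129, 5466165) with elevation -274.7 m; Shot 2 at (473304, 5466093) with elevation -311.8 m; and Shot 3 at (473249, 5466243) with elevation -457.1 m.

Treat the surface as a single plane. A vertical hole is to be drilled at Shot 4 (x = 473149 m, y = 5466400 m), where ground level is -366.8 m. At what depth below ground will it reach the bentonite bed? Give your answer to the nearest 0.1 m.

Two edge vectors: Shot 1→Shot 2 = (175, -72, -37.1), Shot 1→Shot 3 = (120, 78, -182.4).
Normal n = (Shot 1→Shot 2) × (Shot 1→Shot 3) = (16026.6, 27468, 22290).
So ∂z/∂x = −n_x/n_z = −0.719004038 and ∂z/∂y = −n_y/n_z = −1.232301480.
Intercept c from Shot 1: -274.7 + 340181.66 + 6735963.22 = 7075870.18.
At (473149, 5466400): z_contact = −340196.04 − 6736252.81 + 7075870.18 = -578.67 m.
Depth below ground = -366.8 − (-578.67) = 211.9 m.

211.9 m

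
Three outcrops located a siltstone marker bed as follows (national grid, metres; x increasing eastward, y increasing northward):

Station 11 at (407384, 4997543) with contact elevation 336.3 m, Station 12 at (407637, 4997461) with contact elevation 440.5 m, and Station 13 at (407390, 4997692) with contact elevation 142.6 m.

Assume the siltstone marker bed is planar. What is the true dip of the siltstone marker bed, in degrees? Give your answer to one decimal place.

Let the plane be z = a·x + b·y + c.
Station 12−Station 11: 253a − 82b = 104.2;  Station 13−Station 11: 6a + 149b = −193.7.
Solving gives a = −0.00936, b = −1.29962.
Gradient magnitude |∇z| = √(a² + b²) = √(0.00009 + 1.68902) = 1.29966.
True dip = arctan(1.29966) = 52.4°, dipping toward N (azimuth ≈ 000°).

52.4°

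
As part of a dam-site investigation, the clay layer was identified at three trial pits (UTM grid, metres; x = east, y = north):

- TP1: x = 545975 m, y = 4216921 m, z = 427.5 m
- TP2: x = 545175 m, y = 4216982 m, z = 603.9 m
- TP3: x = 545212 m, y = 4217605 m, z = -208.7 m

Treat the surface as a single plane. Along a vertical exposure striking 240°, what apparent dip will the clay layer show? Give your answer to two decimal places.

Let the plane be z = a·x + b·y + c.
TP2−TP1: −800a + 61b = 176.4;  TP3−TP1: −763a + 684b = −636.2.
Solving gives a = −0.31851, b = −1.28542.
Unit vector along 240° is (sin 240°, cos 240°) = (-0.8660, -0.5000).
Slope in that direction = a·(-0.8660) + b·(-0.5000) = 0.91855.
Apparent dip = arctan|0.91855| = 42.57° (true dip is 52.9°, so apparent ≤ true as expected).

42.57°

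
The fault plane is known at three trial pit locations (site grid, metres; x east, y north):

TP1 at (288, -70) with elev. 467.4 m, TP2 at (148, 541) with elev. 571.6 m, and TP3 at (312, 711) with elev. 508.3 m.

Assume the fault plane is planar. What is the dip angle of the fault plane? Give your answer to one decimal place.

24.7°

Two edge vectors: TP1→TP2 = (-140, 611, 104.2), TP1→TP3 = (24, 781, 40.9).
Normal n = (TP1→TP2) × (TP1→TP3) = (-56390.3, 8226.8, -124004).
So ∂z/∂x = −n_x/n_z = −0.45475 and ∂z/∂y = −n_y/n_z = 0.06634.
Gradient magnitude |∇z| = √(a² + b²) = √(0.20679 + 0.00440) = 0.45956.
True dip = arctan(0.45956) = 24.7°, dipping toward E (azimuth ≈ 098°).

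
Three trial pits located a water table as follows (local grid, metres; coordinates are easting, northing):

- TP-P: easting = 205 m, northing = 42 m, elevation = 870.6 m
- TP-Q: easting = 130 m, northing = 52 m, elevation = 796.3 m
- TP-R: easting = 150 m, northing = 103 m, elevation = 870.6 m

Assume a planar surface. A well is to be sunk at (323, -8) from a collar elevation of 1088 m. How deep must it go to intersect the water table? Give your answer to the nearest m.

135 m

Let the plane be z = a·easting + b·northing + c.
TP-Q−TP-P: −75a + 10b = −74.3;  TP-R−TP-P: −55a + 61b = 0.
Solving gives a = 1.12604, b = 1.01528.
Then c = 870.6 − a·205 − b·42 = 597.12.
At (323, -8): z_contact = 363.7 − 8.1 + 597.12 = 952.7 m.
Depth below ground = 1088 − 952.7 = 135 m.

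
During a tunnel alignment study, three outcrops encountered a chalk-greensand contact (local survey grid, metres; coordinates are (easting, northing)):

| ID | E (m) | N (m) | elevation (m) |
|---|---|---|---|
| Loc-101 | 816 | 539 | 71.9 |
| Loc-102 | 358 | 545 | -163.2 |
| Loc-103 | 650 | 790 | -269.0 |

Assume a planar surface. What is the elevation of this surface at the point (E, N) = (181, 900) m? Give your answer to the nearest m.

-616 m

Let the plane be z = a·E + b·N + c.
Loc-102−Loc-101: −458a + 6b = −235.1;  Loc-103−Loc-101: −166a + 251b = −340.9.
Solving gives a = 0.49986, b = −1.02758.
Then c = 71.9 − a·816 − b·539 = 217.88.
At (181, 900): z = 90.5 − 924.8 + 217.88 = -616.5 m.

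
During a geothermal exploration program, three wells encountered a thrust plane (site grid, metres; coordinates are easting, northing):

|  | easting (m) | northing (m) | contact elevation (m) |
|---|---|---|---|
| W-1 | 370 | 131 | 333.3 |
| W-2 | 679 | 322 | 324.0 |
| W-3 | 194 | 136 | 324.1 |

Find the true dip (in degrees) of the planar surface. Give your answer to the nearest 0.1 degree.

7.8°

Let the plane be z = a·easting + b·northing + c.
W-2−W-1: 309a + 191b = −9.3;  W-3−W-1: −176a + 5b = −9.2.
Solving gives a = 0.04865, b = −0.12740.
Gradient magnitude |∇z| = √(a² + b²) = √(0.00237 + 0.01623) = 0.13638.
True dip = arctan(0.13638) = 7.8°, dipping toward NNW (azimuth ≈ 339°).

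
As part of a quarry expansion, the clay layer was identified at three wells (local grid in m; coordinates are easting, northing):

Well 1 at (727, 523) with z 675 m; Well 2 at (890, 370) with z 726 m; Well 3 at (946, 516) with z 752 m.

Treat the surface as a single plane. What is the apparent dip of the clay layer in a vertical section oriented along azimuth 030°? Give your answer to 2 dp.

Two edge vectors: Well 1→Well 2 = (163, -153, 51), Well 1→Well 3 = (219, -7, 77).
Normal n = (Well 1→Well 2) × (Well 1→Well 3) = (-11424, -1382, 32366).
So ∂z/∂easting = −n_x/n_z = 0.35296 and ∂z/∂northing = −n_y/n_z = 0.04270.
Unit vector along 030° is (sin 30°, cos 30°) = (0.5000, 0.8660).
Slope in that direction = a·(0.5000) + b·(0.8660) = 0.21346.
Apparent dip = arctan|0.21346| = 12.05° (true dip is 19.6°, so apparent ≤ true as expected).

12.05°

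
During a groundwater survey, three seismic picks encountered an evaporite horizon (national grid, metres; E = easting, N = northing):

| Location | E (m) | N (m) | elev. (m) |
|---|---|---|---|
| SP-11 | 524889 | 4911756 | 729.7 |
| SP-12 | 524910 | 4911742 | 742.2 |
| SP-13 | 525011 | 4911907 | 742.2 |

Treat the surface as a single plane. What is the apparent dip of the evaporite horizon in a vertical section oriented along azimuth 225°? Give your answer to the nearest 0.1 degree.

6.6°

Two edge vectors: SP-11→SP-12 = (21, -14, 12.5), SP-11→SP-13 = (122, 151, 12.5).
Normal n = (SP-11→SP-12) × (SP-11→SP-13) = (-2062.5, 1262.5, 4879).
So ∂z/∂E = −n_x/n_z = 0.42273 and ∂z/∂N = −n_y/n_z = −0.25876.
Unit vector along 225° is (sin 225°, cos 225°) = (-0.7071, -0.7071).
Slope in that direction = a·(-0.7071) + b·(-0.7071) = −0.11594.
Apparent dip = arctan|0.11594| = 6.6° (true dip is 26.4°, so apparent ≤ true as expected).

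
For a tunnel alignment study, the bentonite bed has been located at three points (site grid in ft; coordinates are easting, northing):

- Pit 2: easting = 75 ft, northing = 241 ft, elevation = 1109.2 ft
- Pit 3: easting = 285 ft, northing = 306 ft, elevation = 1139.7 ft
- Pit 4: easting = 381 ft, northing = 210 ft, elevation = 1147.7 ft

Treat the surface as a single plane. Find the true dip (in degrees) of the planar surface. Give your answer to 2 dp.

7.91°

Let the plane be z = a·easting + b·northing + c.
Pit 3−Pit 2: 210a + 65b = 30.5;  Pit 4−Pit 2: 306a − 31b = 38.5.
Solving gives a = 0.13061, b = 0.04727.
Gradient magnitude |∇z| = √(a² + b²) = √(0.01706 + 0.00223) = 0.13890.
True dip = arctan(0.13890) = 7.91°, dipping toward WSW (azimuth ≈ 250°).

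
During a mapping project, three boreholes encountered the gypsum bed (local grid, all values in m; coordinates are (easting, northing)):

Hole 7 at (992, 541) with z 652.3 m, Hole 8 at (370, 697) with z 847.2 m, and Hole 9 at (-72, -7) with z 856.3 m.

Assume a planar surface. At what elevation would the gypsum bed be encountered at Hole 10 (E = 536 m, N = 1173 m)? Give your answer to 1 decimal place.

877.4 m

Two edge vectors: Hole 7→Hole 8 = (-622, 156, 194.9), Hole 7→Hole 9 = (-1064, -548, 204).
Normal n = (Hole 7→Hole 8) × (Hole 7→Hole 9) = (138629.2, -80485.6, 506840).
So ∂z/∂E = −n_x/n_z = −0.273517 and ∂z/∂N = −n_y/n_z = 0.158799.
Intercept c from Hole 7: 652.3 + 271.33 − 85.91 = 837.72.
At (536, 1173): z = −146.6 + 186.3 + 837.72 = 877.4 m.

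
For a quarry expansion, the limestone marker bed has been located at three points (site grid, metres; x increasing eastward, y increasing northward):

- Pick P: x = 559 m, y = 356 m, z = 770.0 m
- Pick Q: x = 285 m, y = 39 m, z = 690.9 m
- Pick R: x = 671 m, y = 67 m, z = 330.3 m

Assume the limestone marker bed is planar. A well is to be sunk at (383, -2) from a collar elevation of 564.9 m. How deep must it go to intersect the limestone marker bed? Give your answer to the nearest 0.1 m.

Let the plane be z = a·x + b·y + c.
Pick Q−Pick P: −274a − 317b = −79.1;  Pick R−Pick P: 112a − 289b = −439.7.
Solving gives a = −1.01600, b = 1.12771.
Then c = 770 − a·559 − b·356 = 936.48.
At (383, -2): z_contact = −389.13 − 2.26 + 936.48 = 545.10 m.
Depth below ground = 564.9 − 545.10 = 19.8 m.

19.8 m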